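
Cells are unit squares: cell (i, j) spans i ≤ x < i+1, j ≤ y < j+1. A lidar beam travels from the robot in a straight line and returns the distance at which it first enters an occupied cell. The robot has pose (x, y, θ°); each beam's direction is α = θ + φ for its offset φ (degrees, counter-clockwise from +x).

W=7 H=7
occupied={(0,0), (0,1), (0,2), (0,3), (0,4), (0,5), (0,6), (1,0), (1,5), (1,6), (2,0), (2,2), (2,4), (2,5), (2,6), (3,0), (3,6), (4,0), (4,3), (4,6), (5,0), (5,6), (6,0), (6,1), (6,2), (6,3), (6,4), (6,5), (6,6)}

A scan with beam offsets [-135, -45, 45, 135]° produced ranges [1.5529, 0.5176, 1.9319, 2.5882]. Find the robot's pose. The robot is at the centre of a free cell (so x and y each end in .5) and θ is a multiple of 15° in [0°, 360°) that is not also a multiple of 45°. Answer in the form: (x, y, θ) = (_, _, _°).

(x, y, θ) = (3.5, 4.5, 210°)

Candidates: 20 free-cell centres × 16 headings = 320 poses. Raycast each; keep the one whose scan matches to 4 dp.
  (1.5, 4.5, 165°): beam 1 = 0.5774 ≠ 1.5529 ✗
  (4.5, 4.5, 105°): beam 1 = 1.7321 ≠ 1.5529 ✗
  (1.5, 2.5, 285°): beam 1 = 0.5774 ≠ 1.5529 ✗
  (2.5, 3.5, 330°): beam 3 = 1.5529 ≠ 1.9319 ✗
  …
  (3.5, 4.5, 210°): r_1=1.5529, r_2=0.5176, r_3=1.9319, r_4=2.5882 — all match ✓
No second candidate reproduces the full scan.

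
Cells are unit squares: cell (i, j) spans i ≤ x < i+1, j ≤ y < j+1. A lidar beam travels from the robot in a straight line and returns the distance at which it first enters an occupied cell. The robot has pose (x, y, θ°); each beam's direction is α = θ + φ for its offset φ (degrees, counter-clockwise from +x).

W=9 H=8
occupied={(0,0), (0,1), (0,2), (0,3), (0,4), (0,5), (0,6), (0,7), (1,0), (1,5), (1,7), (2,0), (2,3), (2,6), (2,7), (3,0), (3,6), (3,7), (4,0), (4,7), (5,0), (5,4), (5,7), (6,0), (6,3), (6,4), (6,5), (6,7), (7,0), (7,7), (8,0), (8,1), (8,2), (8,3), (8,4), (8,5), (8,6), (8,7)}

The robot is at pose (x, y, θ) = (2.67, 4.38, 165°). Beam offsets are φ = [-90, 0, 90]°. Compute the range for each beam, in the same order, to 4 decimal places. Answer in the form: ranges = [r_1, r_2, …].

beam 1: φ=-90°, α=75°
  direction (0.2588, 0.9659); cell (2,4); t to first gridline: x 1.2750, y 0.6419 (then +3.8637 / +1.0353)
    (2,5) via y @ 0.6419
    (3,5) via x @ 1.2750
    (3,6) via y @ 1.6771  # hit
  → r_1 = 1.6771
beam 2: φ=0°, α=165°
  direction (-0.9659, 0.2588); cell (2,4); t to first gridline: x 0.6936, y 2.3955 (then +1.0353 / +3.8637)
    (1,4) via x @ 0.6936
    (0,4) via x @ 1.7289  # hit
  → r_2 = 1.7289
beam 3: φ=90°, α=255°
  direction (-0.2588, -0.9659); cell (2,4); t to first gridline: x 2.5887, y 0.3934 (then +3.8637 / +1.0353)
    (2,3) via y @ 0.3934  # hit
  → r_3 = 0.3934

ranges = [1.6771, 1.7289, 0.3934]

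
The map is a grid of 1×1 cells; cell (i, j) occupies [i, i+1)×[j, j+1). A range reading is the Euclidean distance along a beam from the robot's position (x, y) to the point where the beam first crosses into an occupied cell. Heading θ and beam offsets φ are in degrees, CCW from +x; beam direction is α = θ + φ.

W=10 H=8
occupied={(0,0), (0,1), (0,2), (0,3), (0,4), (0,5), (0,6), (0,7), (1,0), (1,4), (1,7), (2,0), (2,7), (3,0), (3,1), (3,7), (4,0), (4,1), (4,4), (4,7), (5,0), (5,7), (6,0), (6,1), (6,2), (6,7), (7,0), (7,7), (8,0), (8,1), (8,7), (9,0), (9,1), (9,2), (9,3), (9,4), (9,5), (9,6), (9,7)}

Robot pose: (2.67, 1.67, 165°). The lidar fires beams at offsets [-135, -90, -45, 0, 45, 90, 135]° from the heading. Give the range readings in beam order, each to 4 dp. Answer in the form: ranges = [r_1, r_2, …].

ranges = [0.3811, 5.5180, 2.6905, 1.7289, 1.3400, 0.6936, 0.6600]

beam 1: φ=-135°, α=30°
  cosα=0.8660 sinα=0.5000 | (2,1) | tMaxX 0.3811 tMaxY 0.6600 | tΔX 1.1547 tΔY 2.0000
    t=0.3811 [x] (3,1) — stop
  → r_1 = 0.3811
beam 2: φ=-90°, α=75°
  cosα=0.2588 sinα=0.9659 | (2,1) | tMaxX 1.2750 tMaxY 0.3416 | tΔX 3.8637 tΔY 1.0353
    t=0.3416 [y] (2,2)
    t=1.2750 [x] (3,2)
    t=1.3769 [y] (3,3)
    t=2.4122 [y] (3,4)
    t=3.4475 [y] (3,5)
    t=4.4827 [y] (3,6)
    t=5.1387 [x] (4,6)
    t=5.5180 [y] (4,7) — stop
  → r_2 = 5.5180
beam 3: φ=-45°, α=120°
  cosα=-0.5000 sinα=0.8660 | (2,1) | tMaxX 1.3400 tMaxY 0.3811 | tΔX 2.0000 tΔY 1.1547
    t=0.3811 [y] (2,2)
    t=1.3400 [x] (1,2)
    t=1.5358 [y] (1,3)
    t=2.6905 [y] (1,4) — stop
  → r_3 = 2.6905
beam 4: φ=0°, α=165°
  cosα=-0.9659 sinα=0.2588 | (2,1) | tMaxX 0.6936 tMaxY 1.2750 | tΔX 1.0353 tΔY 3.8637
    t=0.6936 [x] (1,1)
    t=1.2750 [y] (1,2)
    t=1.7289 [x] (0,2) — stop
  → r_4 = 1.7289
beam 5: φ=45°, α=210°
  cosα=-0.8660 sinα=-0.5000 | (2,1) | tMaxX 0.7736 tMaxY 1.3400 | tΔX 1.1547 tΔY 2.0000
    t=0.7736 [x] (1,1)
    t=1.3400 [y] (1,0) — stop
  → r_5 = 1.3400
beam 6: φ=90°, α=255°
  cosα=-0.2588 sinα=-0.9659 | (2,1) | tMaxX 2.5887 tMaxY 0.6936 | tΔX 3.8637 tΔY 1.0353
    t=0.6936 [y] (2,0) — stop
  → r_6 = 0.6936
beam 7: φ=135°, α=300°
  cosα=0.5000 sinα=-0.8660 | (2,1) | tMaxX 0.6600 tMaxY 0.7736 | tΔX 2.0000 tΔY 1.1547
    t=0.6600 [x] (3,1) — stop
  → r_7 = 0.6600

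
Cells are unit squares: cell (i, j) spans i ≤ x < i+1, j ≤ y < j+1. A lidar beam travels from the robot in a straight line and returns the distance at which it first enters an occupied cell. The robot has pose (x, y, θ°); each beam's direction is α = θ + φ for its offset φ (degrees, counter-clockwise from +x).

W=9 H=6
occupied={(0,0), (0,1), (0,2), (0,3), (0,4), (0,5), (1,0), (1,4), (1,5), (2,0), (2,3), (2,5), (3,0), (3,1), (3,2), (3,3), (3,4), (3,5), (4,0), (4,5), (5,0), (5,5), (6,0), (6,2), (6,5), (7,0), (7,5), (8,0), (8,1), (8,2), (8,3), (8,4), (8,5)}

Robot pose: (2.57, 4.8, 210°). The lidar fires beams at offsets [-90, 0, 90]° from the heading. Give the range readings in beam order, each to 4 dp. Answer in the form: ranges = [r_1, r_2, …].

beam 1: φ=-90°, α=120°
  cosα=-0.5000 sinα=0.8660 | (2,4) | tMaxX 1.1400 tMaxY 0.2309 | tΔX 2.0000 tΔY 1.1547
    t=0.2309 [y] (2,5) — stop
  → r_1 = 0.2309
beam 2: φ=0°, α=210°
  cosα=-0.8660 sinα=-0.5000 | (2,4) | tMaxX 0.6582 tMaxY 1.6000 | tΔX 1.1547 tΔY 2.0000
    t=0.6582 [x] (1,4) — stop
  → r_2 = 0.6582
beam 3: φ=90°, α=300°
  cosα=0.5000 sinα=-0.8660 | (2,4) | tMaxX 0.8600 tMaxY 0.9238 | tΔX 2.0000 tΔY 1.1547
    t=0.8600 [x] (3,4) — stop
  → r_3 = 0.8600

ranges = [0.2309, 0.6582, 0.8600]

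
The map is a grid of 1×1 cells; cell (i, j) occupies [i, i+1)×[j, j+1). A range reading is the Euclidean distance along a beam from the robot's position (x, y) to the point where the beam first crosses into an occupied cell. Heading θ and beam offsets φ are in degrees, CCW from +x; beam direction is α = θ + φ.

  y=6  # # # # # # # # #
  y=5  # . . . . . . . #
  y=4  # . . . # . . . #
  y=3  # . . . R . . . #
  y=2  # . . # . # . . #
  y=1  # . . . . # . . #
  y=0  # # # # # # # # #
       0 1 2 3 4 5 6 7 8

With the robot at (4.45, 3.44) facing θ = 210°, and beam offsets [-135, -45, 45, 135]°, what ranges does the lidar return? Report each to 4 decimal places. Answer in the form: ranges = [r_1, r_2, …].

ranges = [0.5798, 3.5717, 2.5261, 3.6752]

beam 1: φ=-135°, α=75°
  dir = (cos 75°, sin 75°) = (0.2588, 0.9659); from cell (4,3)
  next x-line at t=2.1250, next y-line at t=0.5798; Δt_x=3.8637, Δt_y=1.0353
    y: enter (4,4) at t=0.5798 ← occupied
  → r_1 = 0.5798
beam 2: φ=-45°, α=165°
  dir = (cos 165°, sin 165°) = (-0.9659, 0.2588); from cell (4,3)
  next x-line at t=0.4659, next y-line at t=2.1637; Δt_x=1.0353, Δt_y=3.8637
    x: enter (3,3) at t=0.4659
    x: enter (2,3) at t=1.5012
    y: enter (2,4) at t=2.1637
    x: enter (1,4) at t=2.5364
    x: enter (0,4) at t=3.5717 ← occupied
  → r_2 = 3.5717
beam 3: φ=45°, α=255°
  dir = (cos 255°, sin 255°) = (-0.2588, -0.9659); from cell (4,3)
  next x-line at t=1.7387, next y-line at t=0.4555; Δt_x=3.8637, Δt_y=1.0353
    y: enter (4,2) at t=0.4555
    y: enter (4,1) at t=1.4908
    x: enter (3,1) at t=1.7387
    y: enter (3,0) at t=2.5261 ← occupied
  → r_3 = 2.5261
beam 4: φ=135°, α=345°
  dir = (cos 345°, sin 345°) = (0.9659, -0.2588); from cell (4,3)
  next x-line at t=0.5694, next y-line at t=1.7000; Δt_x=1.0353, Δt_y=3.8637
    x: enter (5,3) at t=0.5694
    x: enter (6,3) at t=1.6047
    y: enter (6,2) at t=1.7000
    x: enter (7,2) at t=2.6400
    x: enter (8,2) at t=3.6752 ← occupied
  → r_4 = 3.6752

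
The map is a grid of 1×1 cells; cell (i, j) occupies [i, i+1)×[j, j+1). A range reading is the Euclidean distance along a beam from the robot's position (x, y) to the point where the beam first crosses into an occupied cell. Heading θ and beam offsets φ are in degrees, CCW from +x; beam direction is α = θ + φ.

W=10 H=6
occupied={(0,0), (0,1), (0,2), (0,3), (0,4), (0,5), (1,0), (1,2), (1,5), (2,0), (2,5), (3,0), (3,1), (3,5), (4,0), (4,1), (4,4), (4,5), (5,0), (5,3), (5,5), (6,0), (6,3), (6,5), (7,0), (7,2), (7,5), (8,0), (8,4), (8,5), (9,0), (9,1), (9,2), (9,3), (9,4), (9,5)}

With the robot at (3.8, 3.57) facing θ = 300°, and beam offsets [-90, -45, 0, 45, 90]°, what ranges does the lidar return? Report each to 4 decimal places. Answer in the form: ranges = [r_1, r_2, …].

beam 1: φ=-90°, α=210°
  cosα=-0.8660 sinα=-0.5000 | (3,3) | tMaxX 0.9238 tMaxY 1.1400 | tΔX 1.1547 tΔY 2.0000
    t=0.9238 [x] (2,3)
    t=1.1400 [y] (2,2)
    t=2.0785 [x] (1,2) — stop
  → r_1 = 2.0785
beam 2: φ=-45°, α=255°
  cosα=-0.2588 sinα=-0.9659 | (3,3) | tMaxX 3.0910 tMaxY 0.5901 | tΔX 3.8637 tΔY 1.0353
    t=0.5901 [y] (3,2)
    t=1.6254 [y] (3,1) — stop
  → r_2 = 1.6254
beam 3: φ=0°, α=300°
  cosα=0.5000 sinα=-0.8660 | (3,3) | tMaxX 0.4000 tMaxY 0.6582 | tΔX 2.0000 tΔY 1.1547
    t=0.4000 [x] (4,3)
    t=0.6582 [y] (4,2)
    t=1.8129 [y] (4,1) — stop
  → r_3 = 1.8129
beam 4: φ=45°, α=345°
  cosα=0.9659 sinα=-0.2588 | (3,3) | tMaxX 0.2071 tMaxY 2.2023 | tΔX 1.0353 tΔY 3.8637
    t=0.2071 [x] (4,3)
    t=1.2423 [x] (5,3) — stop
  → r_4 = 1.2423
beam 5: φ=90°, α=30°
  cosα=0.8660 sinα=0.5000 | (3,3) | tMaxX 0.2309 tMaxY 0.8600 | tΔX 1.1547 tΔY 2.0000
    t=0.2309 [x] (4,3)
    t=0.8600 [y] (4,4) — stop
  → r_5 = 0.8600

ranges = [2.0785, 1.6254, 1.8129, 1.2423, 0.8600]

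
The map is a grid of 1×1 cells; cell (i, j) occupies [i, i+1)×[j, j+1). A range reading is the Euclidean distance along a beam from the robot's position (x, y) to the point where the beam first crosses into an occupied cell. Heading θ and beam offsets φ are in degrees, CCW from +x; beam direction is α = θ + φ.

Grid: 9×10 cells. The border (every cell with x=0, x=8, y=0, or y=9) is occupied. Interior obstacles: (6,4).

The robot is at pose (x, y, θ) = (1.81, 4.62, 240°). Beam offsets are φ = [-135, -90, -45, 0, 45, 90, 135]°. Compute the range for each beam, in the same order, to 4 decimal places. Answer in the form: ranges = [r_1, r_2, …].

beam 1: φ=-135°, α=105°
  dir = (cos 105°, sin 105°) = (-0.2588, 0.9659); from cell (1,4)
  next x-line at t=3.1296, next y-line at t=0.3934; Δt_x=3.8637, Δt_y=1.0353
    y: enter (1,5) at t=0.3934
    y: enter (1,6) at t=1.4287
    y: enter (1,7) at t=2.4640
    x: enter (0,7) at t=3.1296 ← occupied
  → r_1 = 3.1296
beam 2: φ=-90°, α=150°
  dir = (cos 150°, sin 150°) = (-0.8660, 0.5000); from cell (1,4)
  next x-line at t=0.9353, next y-line at t=0.7600; Δt_x=1.1547, Δt_y=2.0000
    y: enter (1,5) at t=0.7600
    x: enter (0,5) at t=0.9353 ← occupied
  → r_2 = 0.9353
beam 3: φ=-45°, α=195°
  dir = (cos 195°, sin 195°) = (-0.9659, -0.2588); from cell (1,4)
  next x-line at t=0.8386, next y-line at t=2.3955; Δt_x=1.0353, Δt_y=3.8637
    x: enter (0,4) at t=0.8386 ← occupied
  → r_3 = 0.8386
beam 4: φ=0°, α=240°
  dir = (cos 240°, sin 240°) = (-0.5000, -0.8660); from cell (1,4)
  next x-line at t=1.6200, next y-line at t=0.7159; Δt_x=2.0000, Δt_y=1.1547
    y: enter (1,3) at t=0.7159
    x: enter (0,3) at t=1.6200 ← occupied
  → r_4 = 1.6200
beam 5: φ=45°, α=285°
  dir = (cos 285°, sin 285°) = (0.2588, -0.9659); from cell (1,4)
  next x-line at t=0.7341, next y-line at t=0.6419; Δt_x=3.8637, Δt_y=1.0353
    y: enter (1,3) at t=0.6419
    x: enter (2,3) at t=0.7341
    y: enter (2,2) at t=1.6771
    y: enter (2,1) at t=2.7124
    y: enter (2,0) at t=3.7477 ← occupied
  → r_5 = 3.7477
beam 6: φ=90°, α=330°
  dir = (cos 330°, sin 330°) = (0.8660, -0.5000); from cell (1,4)
  next x-line at t=0.2194, next y-line at t=1.2400; Δt_x=1.1547, Δt_y=2.0000
    x: enter (2,4) at t=0.2194
    y: enter (2,3) at t=1.2400
    x: enter (3,3) at t=1.3741
    x: enter (4,3) at t=2.5288
    y: enter (4,2) at t=3.2400
    x: enter (5,2) at t=3.6835
    x: enter (6,2) at t=4.8382
    y: enter (6,1) at t=5.2400
    x: enter (7,1) at t=5.9929
    x: enter (8,1) at t=7.1476 ← occupied
  → r_6 = 7.1476
beam 7: φ=135°, α=15°
  dir = (cos 15°, sin 15°) = (0.9659, 0.2588); from cell (1,4)
  next x-line at t=0.1967, next y-line at t=1.4682; Δt_x=1.0353, Δt_y=3.8637
    x: enter (2,4) at t=0.1967
    x: enter (3,4) at t=1.2320
    y: enter (3,5) at t=1.4682
    x: enter (4,5) at t=2.2673
    x: enter (5,5) at t=3.3025
    x: enter (6,5) at t=4.3378
    y: enter (6,6) at t=5.3319
    x: enter (7,6) at t=5.3731
    x: enter (8,6) at t=6.4084 ← occupied
  → r_7 = 6.4084

ranges = [3.1296, 0.9353, 0.8386, 1.6200, 3.7477, 7.1476, 6.4084]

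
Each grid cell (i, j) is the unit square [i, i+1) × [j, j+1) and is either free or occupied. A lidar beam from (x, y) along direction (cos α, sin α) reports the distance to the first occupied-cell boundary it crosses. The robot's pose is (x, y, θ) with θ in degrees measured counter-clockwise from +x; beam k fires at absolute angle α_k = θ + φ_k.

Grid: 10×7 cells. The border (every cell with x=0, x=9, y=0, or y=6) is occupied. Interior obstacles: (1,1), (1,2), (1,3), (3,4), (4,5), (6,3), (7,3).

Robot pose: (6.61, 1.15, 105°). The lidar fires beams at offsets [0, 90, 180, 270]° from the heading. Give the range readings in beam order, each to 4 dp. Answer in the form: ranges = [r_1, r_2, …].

beam 1: φ=0°, α=105°
  d=(-0.2588,0.9659)  start (6,1)  tX=2.3569 tY=0.8800  stride 1/|dx|=3.8637 1/|dy|=1.0353
    cross y-line → (6,2), t=0.8800
    cross y-line → (6,3), t=1.9153 (wall)
  → r_1 = 1.9153
beam 2: φ=90°, α=195°
  d=(-0.9659,-0.2588)  start (6,1)  tX=0.6315 tY=0.5796  stride 1/|dx|=1.0353 1/|dy|=3.8637
    cross y-line → (6,0), t=0.5796 (wall)
  → r_2 = 0.5796
beam 3: φ=180°, α=285°
  d=(0.2588,-0.9659)  start (6,1)  tX=1.5068 tY=0.1553  stride 1/|dx|=3.8637 1/|dy|=1.0353
    cross y-line → (6,0), t=0.1553 (wall)
  → r_3 = 0.1553
beam 4: φ=270°, α=15°
  d=(0.9659,0.2588)  start (6,1)  tX=0.4038 tY=3.2841  stride 1/|dx|=1.0353 1/|dy|=3.8637
    cross x-line → (7,1), t=0.4038
    cross x-line → (8,1), t=1.4390
    cross x-line → (9,1), t=2.4743 (wall)
  → r_4 = 2.4743

ranges = [1.9153, 0.5796, 0.1553, 2.4743]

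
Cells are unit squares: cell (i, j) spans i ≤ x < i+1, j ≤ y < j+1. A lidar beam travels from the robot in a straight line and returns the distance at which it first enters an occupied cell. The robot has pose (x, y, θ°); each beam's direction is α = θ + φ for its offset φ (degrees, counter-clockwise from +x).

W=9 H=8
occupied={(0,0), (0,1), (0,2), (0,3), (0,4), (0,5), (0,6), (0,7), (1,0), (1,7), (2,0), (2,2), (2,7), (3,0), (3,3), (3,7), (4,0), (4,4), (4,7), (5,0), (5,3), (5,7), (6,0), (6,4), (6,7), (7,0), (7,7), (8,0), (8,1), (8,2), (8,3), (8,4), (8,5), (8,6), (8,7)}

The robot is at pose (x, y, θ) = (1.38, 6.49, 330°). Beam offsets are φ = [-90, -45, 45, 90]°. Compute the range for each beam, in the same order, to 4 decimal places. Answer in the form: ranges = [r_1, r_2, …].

beam 1: φ=-90°, α=240°
  d=(-0.5000,-0.8660)  start (1,6)  tX=0.7600 tY=0.5658  stride 1/|dx|=2.0000 1/|dy|=1.1547
    cross y-line → (1,5), t=0.5658
    cross x-line → (0,5), t=0.7600 (wall)
  → r_1 = 0.7600
beam 2: φ=-45°, α=285°
  d=(0.2588,-0.9659)  start (1,6)  tX=2.3955 tY=0.5073  stride 1/|dx|=3.8637 1/|dy|=1.0353
    cross y-line → (1,5), t=0.5073
    cross y-line → (1,4), t=1.5426
    cross x-line → (2,4), t=2.3955
    cross y-line → (2,3), t=2.5778
    cross y-line → (2,2), t=3.6131 (wall)
  → r_2 = 3.6131
beam 3: φ=45°, α=15°
  d=(0.9659,0.2588)  start (1,6)  tX=0.6419 tY=1.9705  stride 1/|dx|=1.0353 1/|dy|=3.8637
    cross x-line → (2,6), t=0.6419
    cross x-line → (3,6), t=1.6771
    cross y-line → (3,7), t=1.9705 (wall)
  → r_3 = 1.9705
beam 4: φ=90°, α=60°
  d=(0.5000,0.8660)  start (1,6)  tX=1.2400 tY=0.5889  stride 1/|dx|=2.0000 1/|dy|=1.1547
    cross y-line → (1,7), t=0.5889 (wall)
  → r_4 = 0.5889

ranges = [0.7600, 3.6131, 1.9705, 0.5889]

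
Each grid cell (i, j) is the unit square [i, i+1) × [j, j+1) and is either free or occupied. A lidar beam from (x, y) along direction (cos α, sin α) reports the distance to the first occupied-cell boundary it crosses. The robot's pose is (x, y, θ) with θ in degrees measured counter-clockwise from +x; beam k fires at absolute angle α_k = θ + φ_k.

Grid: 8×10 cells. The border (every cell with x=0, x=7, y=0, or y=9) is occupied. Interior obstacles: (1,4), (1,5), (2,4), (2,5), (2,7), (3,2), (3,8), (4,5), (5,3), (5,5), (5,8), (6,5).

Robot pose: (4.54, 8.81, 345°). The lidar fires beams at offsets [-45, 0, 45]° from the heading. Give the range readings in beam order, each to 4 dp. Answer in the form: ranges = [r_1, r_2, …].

beam 1: φ=-45°, α=300°
  dir = (cos 300°, sin 300°) = (0.5000, -0.8660); from cell (4,8)
  next x-line at t=0.9200, next y-line at t=0.9353; Δt_x=2.0000, Δt_y=1.1547
    x: enter (5,8) at t=0.9200 ← occupied
  → r_1 = 0.9200
beam 2: φ=0°, α=345°
  dir = (cos 345°, sin 345°) = (0.9659, -0.2588); from cell (4,8)
  next x-line at t=0.4762, next y-line at t=3.1296; Δt_x=1.0353, Δt_y=3.8637
    x: enter (5,8) at t=0.4762 ← occupied
  → r_2 = 0.4762
beam 3: φ=45°, α=30°
  dir = (cos 30°, sin 30°) = (0.8660, 0.5000); from cell (4,8)
  next x-line at t=0.5312, next y-line at t=0.3800; Δt_x=1.1547, Δt_y=2.0000
    y: enter (4,9) at t=0.3800 ← occupied
  → r_3 = 0.3800

ranges = [0.9200, 0.4762, 0.3800]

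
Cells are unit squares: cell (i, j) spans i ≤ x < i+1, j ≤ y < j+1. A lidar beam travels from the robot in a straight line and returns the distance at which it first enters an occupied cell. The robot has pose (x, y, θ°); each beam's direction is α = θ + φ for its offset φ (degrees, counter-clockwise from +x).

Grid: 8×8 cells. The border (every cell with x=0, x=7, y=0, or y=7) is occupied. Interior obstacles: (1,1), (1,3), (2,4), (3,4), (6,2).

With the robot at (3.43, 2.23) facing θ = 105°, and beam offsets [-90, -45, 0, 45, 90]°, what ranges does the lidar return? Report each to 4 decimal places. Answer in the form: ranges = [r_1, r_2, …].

beam 1: φ=-90°, α=15°
  cosα=0.9659 sinα=0.2588 | (3,2) | tMaxX 0.5901 tMaxY 2.9751 | tΔX 1.0353 tΔY 3.8637
    t=0.5901 [x] (4,2)
    t=1.6254 [x] (5,2)
    t=2.6607 [x] (6,2) — stop
  → r_1 = 2.6607
beam 2: φ=-45°, α=60°
  cosα=0.5000 sinα=0.8660 | (3,2) | tMaxX 1.1400 tMaxY 0.8891 | tΔX 2.0000 tΔY 1.1547
    t=0.8891 [y] (3,3)
    t=1.1400 [x] (4,3)
    t=2.0438 [y] (4,4)
    t=3.1400 [x] (5,4)
    t=3.1985 [y] (5,5)
    t=4.3532 [y] (5,6)
    t=5.1400 [x] (6,6)
    t=5.5079 [y] (6,7) — stop
  → r_2 = 5.5079
beam 3: φ=0°, α=105°
  cosα=-0.2588 sinα=0.9659 | (3,2) | tMaxX 1.6614 tMaxY 0.7972 | tΔX 3.8637 tΔY 1.0353
    t=0.7972 [y] (3,3)
    t=1.6614 [x] (2,3)
    t=1.8324 [y] (2,4) — stop
  → r_3 = 1.8324
beam 4: φ=45°, α=150°
  cosα=-0.8660 sinα=0.5000 | (3,2) | tMaxX 0.4965 tMaxY 1.5400 | tΔX 1.1547 tΔY 2.0000
    t=0.4965 [x] (2,2)
    t=1.5400 [y] (2,3)
    t=1.6512 [x] (1,3) — stop
  → r_4 = 1.6512
beam 5: φ=90°, α=195°
  cosα=-0.9659 sinα=-0.2588 | (3,2) | tMaxX 0.4452 tMaxY 0.8887 | tΔX 1.0353 tΔY 3.8637
    t=0.4452 [x] (2,2)
    t=0.8887 [y] (2,1)
    t=1.4804 [x] (1,1) — stop
  → r_5 = 1.4804

ranges = [2.6607, 5.5079, 1.8324, 1.6512, 1.4804]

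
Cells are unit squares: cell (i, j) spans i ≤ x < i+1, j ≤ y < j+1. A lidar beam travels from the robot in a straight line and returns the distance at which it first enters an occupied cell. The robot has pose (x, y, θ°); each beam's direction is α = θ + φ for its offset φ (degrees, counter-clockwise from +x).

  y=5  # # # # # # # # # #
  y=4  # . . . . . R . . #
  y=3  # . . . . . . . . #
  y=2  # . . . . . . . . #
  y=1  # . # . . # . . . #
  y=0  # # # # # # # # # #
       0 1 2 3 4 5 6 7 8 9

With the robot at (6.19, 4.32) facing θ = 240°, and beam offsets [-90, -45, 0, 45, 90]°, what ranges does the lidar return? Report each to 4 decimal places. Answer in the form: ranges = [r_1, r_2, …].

ranges = [1.3600, 5.3731, 3.8336, 3.4371, 3.2447]

beam 1: φ=-90°, α=150°
  cosα=-0.8660 sinα=0.5000 | (6,4) | tMaxX 0.2194 tMaxY 1.3600 | tΔX 1.1547 tΔY 2.0000
    t=0.2194 [x] (5,4)
    t=1.3600 [y] (5,5) — stop
  → r_1 = 1.3600
beam 2: φ=-45°, α=195°
  cosα=-0.9659 sinα=-0.2588 | (6,4) | tMaxX 0.1967 tMaxY 1.2364 | tΔX 1.0353 tΔY 3.8637
    t=0.1967 [x] (5,4)
    t=1.2320 [x] (4,4)
    t=1.2364 [y] (4,3)
    t=2.2673 [x] (3,3)
    t=3.3025 [x] (2,3)
    t=4.3378 [x] (1,3)
    t=5.1001 [y] (1,2)
    t=5.3731 [x] (0,2) — stop
  → r_2 = 5.3731
beam 3: φ=0°, α=240°
  cosα=-0.5000 sinα=-0.8660 | (6,4) | tMaxX 0.3800 tMaxY 0.3695 | tΔX 2.0000 tΔY 1.1547
    t=0.3695 [y] (6,3)
    t=0.3800 [x] (5,3)
    t=1.5242 [y] (5,2)
    t=2.3800 [x] (4,2)
    t=2.6789 [y] (4,1)
    t=3.8336 [y] (4,0) — stop
  → r_3 = 3.8336
beam 4: φ=45°, α=285°
  cosα=0.2588 sinα=-0.9659 | (6,4) | tMaxX 3.1296 tMaxY 0.3313 | tΔX 3.8637 tΔY 1.0353
    t=0.3313 [y] (6,3)
    t=1.3666 [y] (6,2)
    t=2.4018 [y] (6,1)
    t=3.1296 [x] (7,1)
    t=3.4371 [y] (7,0) — stop
  → r_4 = 3.4371
beam 5: φ=90°, α=330°
  cosα=0.8660 sinα=-0.5000 | (6,4) | tMaxX 0.9353 tMaxY 0.6400 | tΔX 1.1547 tΔY 2.0000
    t=0.6400 [y] (6,3)
    t=0.9353 [x] (7,3)
    t=2.0900 [x] (8,3)
    t=2.6400 [y] (8,2)
    t=3.2447 [x] (9,2) — stop
  → r_5 = 3.2447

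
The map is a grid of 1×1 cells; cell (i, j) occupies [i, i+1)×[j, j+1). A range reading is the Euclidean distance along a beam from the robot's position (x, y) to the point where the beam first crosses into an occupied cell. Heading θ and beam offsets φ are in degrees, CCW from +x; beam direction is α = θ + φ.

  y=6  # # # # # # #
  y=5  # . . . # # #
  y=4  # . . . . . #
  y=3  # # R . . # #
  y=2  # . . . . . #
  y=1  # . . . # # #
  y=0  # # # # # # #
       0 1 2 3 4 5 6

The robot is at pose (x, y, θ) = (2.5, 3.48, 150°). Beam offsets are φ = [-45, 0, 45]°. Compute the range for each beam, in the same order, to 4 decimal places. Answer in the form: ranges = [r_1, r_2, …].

beam 1: φ=-45°, α=105°
  cosα=-0.2588 sinα=0.9659 | (2,3) | tMaxX 1.9319 tMaxY 0.5383 | tΔX 3.8637 tΔY 1.0353
    t=0.5383 [y] (2,4)
    t=1.5736 [y] (2,5)
    t=1.9319 [x] (1,5)
    t=2.6089 [y] (1,6) — stop
  → r_1 = 2.6089
beam 2: φ=0°, α=150°
  cosα=-0.8660 sinα=0.5000 | (2,3) | tMaxX 0.5774 tMaxY 1.0400 | tΔX 1.1547 tΔY 2.0000
    t=0.5774 [x] (1,3) — stop
  → r_2 = 0.5774
beam 3: φ=45°, α=195°
  cosα=-0.9659 sinα=-0.2588 | (2,3) | tMaxX 0.5176 tMaxY 1.8546 | tΔX 1.0353 tΔY 3.8637
    t=0.5176 [x] (1,3) — stop
  → r_3 = 0.5176

ranges = [2.6089, 0.5774, 0.5176]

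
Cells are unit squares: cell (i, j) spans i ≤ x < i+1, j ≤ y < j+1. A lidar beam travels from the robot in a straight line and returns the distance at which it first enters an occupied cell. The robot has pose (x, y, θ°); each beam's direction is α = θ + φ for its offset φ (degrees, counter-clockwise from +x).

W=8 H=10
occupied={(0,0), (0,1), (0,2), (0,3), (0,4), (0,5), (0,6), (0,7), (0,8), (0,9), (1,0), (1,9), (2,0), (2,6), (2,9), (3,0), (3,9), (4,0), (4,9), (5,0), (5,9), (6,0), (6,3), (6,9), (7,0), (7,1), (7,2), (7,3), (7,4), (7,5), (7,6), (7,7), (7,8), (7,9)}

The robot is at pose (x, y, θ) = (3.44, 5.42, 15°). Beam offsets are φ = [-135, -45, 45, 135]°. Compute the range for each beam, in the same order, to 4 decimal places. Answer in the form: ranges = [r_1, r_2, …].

ranges = [4.8800, 2.9560, 4.1338, 1.1600]

beam 1: φ=-135°, α=240°
  direction (-0.5000, -0.8660); cell (3,5); t to first gridline: x 0.8800, y 0.4850 (then +2.0000 / +1.1547)
    (3,4) via y @ 0.4850
    (2,4) via x @ 0.8800
    (2,3) via y @ 1.6397
    (2,2) via y @ 2.7944
    (1,2) via x @ 2.8800
    (1,1) via y @ 3.9491
    (0,1) via x @ 4.8800  # hit
  → r_1 = 4.8800
beam 2: φ=-45°, α=330°
  direction (0.8660, -0.5000); cell (3,5); t to first gridline: x 0.6466, y 0.8400 (then +1.1547 / +2.0000)
    (4,5) via x @ 0.6466
    (4,4) via y @ 0.8400
    (5,4) via x @ 1.8013
    (5,3) via y @ 2.8400
    (6,3) via x @ 2.9560  # hit
  → r_2 = 2.9560
beam 3: φ=45°, α=60°
  direction (0.5000, 0.8660); cell (3,5); t to first gridline: x 1.1200, y 0.6697 (then +2.0000 / +1.1547)
    (3,6) via y @ 0.6697
    (4,6) via x @ 1.1200
    (4,7) via y @ 1.8244
    (4,8) via y @ 2.9791
    (5,8) via x @ 3.1200
    (5,9) via y @ 4.1338  # hit
  → r_3 = 4.1338
beam 4: φ=135°, α=150°
  direction (-0.8660, 0.5000); cell (3,5); t to first gridline: x 0.5081, y 1.1600 (then +1.1547 / +2.0000)
    (2,5) via x @ 0.5081
    (2,6) via y @ 1.1600  # hit
  → r_4 = 1.1600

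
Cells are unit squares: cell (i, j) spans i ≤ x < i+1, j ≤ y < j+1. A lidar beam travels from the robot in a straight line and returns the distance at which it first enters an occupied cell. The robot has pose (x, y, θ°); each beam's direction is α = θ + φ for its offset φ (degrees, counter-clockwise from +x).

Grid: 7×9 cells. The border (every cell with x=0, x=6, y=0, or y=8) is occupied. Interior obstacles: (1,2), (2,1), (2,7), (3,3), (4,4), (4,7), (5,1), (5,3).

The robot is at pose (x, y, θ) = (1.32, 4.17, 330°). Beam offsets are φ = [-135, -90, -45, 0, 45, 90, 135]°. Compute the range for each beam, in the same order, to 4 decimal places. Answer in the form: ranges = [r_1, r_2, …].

ranges = [0.3313, 0.6400, 1.2113, 1.9399, 2.7745, 3.2678, 1.2364]

beam 1: φ=-135°, α=195°
  d=(-0.9659,-0.2588)  start (1,4)  tX=0.3313 tY=0.6568  stride 1/|dx|=1.0353 1/|dy|=3.8637
    cross x-line → (0,4), t=0.3313 (wall)
  → r_1 = 0.3313
beam 2: φ=-90°, α=240°
  d=(-0.5000,-0.8660)  start (1,4)  tX=0.6400 tY=0.1963  stride 1/|dx|=2.0000 1/|dy|=1.1547
    cross y-line → (1,3), t=0.1963
    cross x-line → (0,3), t=0.6400 (wall)
  → r_2 = 0.6400
beam 3: φ=-45°, α=285°
  d=(0.2588,-0.9659)  start (1,4)  tX=2.6273 tY=0.1760  stride 1/|dx|=3.8637 1/|dy|=1.0353
    cross y-line → (1,3), t=0.1760
    cross y-line → (1,2), t=1.2113 (wall)
  → r_3 = 1.2113
beam 4: φ=0°, α=330°
  d=(0.8660,-0.5000)  start (1,4)  tX=0.7852 tY=0.3400  stride 1/|dx|=1.1547 1/|dy|=2.0000
    cross y-line → (1,3), t=0.3400
    cross x-line → (2,3), t=0.7852
    cross x-line → (3,3), t=1.9399 (wall)
  → r_4 = 1.9399
beam 5: φ=45°, α=15°
  d=(0.9659,0.2588)  start (1,4)  tX=0.7040 tY=3.2069  stride 1/|dx|=1.0353 1/|dy|=3.8637
    cross x-line → (2,4), t=0.7040
    cross x-line → (3,4), t=1.7393
    cross x-line → (4,4), t=2.7745 (wall)
  → r_5 = 2.7745
beam 6: φ=90°, α=60°
  d=(0.5000,0.8660)  start (1,4)  tX=1.3600 tY=0.9584  stride 1/|dx|=2.0000 1/|dy|=1.1547
    cross y-line → (1,5), t=0.9584
    cross x-line → (2,5), t=1.3600
    cross y-line → (2,6), t=2.1131
    cross y-line → (2,7), t=3.2678 (wall)
  → r_6 = 3.2678
beam 7: φ=135°, α=105°
  d=(-0.2588,0.9659)  start (1,4)  tX=1.2364 tY=0.8593  stride 1/|dx|=3.8637 1/|dy|=1.0353
    cross y-line → (1,5), t=0.8593
    cross x-line → (0,5), t=1.2364 (wall)
  → r_7 = 1.2364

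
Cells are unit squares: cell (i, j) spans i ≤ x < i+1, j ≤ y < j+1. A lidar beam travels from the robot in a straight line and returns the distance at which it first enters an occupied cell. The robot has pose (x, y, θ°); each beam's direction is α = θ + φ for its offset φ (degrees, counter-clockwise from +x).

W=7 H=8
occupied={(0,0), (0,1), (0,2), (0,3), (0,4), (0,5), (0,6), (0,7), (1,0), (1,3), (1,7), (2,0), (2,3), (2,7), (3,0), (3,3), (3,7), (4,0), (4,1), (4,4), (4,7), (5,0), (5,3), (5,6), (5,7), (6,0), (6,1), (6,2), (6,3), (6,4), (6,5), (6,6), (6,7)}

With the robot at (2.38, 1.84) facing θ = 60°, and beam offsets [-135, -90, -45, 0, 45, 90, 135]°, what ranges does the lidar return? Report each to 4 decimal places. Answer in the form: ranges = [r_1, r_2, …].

beam 1: φ=-135°, α=285°
  direction (0.2588, -0.9659); cell (2,1); t to first gridline: x 2.3955, y 0.8696 (then +3.8637 / +1.0353)
    (2,0) via y @ 0.8696  # hit
  → r_1 = 0.8696
beam 2: φ=-90°, α=330°
  direction (0.8660, -0.5000); cell (2,1); t to first gridline: x 0.7159, y 1.6800 (then +1.1547 / +2.0000)
    (3,1) via x @ 0.7159
    (3,0) via y @ 1.6800  # hit
  → r_2 = 1.6800
beam 3: φ=-45°, α=15°
  direction (0.9659, 0.2588); cell (2,1); t to first gridline: x 0.6419, y 0.6182 (then +1.0353 / +3.8637)
    (2,2) via y @ 0.6182
    (3,2) via x @ 0.6419
    (4,2) via x @ 1.6771
    (5,2) via x @ 2.7124
    (6,2) via x @ 3.7477  # hit
  → r_3 = 3.7477
beam 4: φ=0°, α=60°
  direction (0.5000, 0.8660); cell (2,1); t to first gridline: x 1.2400, y 0.1848 (then +2.0000 / +1.1547)
    (2,2) via y @ 0.1848
    (3,2) via x @ 1.2400
    (3,3) via y @ 1.3395  # hit
  → r_4 = 1.3395
beam 5: φ=45°, α=105°
  direction (-0.2588, 0.9659); cell (2,1); t to first gridline: x 1.4682, y 0.1656 (then +3.8637 / +1.0353)
    (2,2) via y @ 0.1656
    (2,3) via y @ 1.2009  # hit
  → r_5 = 1.2009
beam 6: φ=90°, α=150°
  direction (-0.8660, 0.5000); cell (2,1); t to first gridline: x 0.4388, y 0.3200 (then +1.1547 / +2.0000)
    (2,2) via y @ 0.3200
    (1,2) via x @ 0.4388
    (0,2) via x @ 1.5935  # hit
  → r_6 = 1.5935
beam 7: φ=135°, α=195°
  direction (-0.9659, -0.2588); cell (2,1); t to first gridline: x 0.3934, y 3.2455 (then +1.0353 / +3.8637)
    (1,1) via x @ 0.3934
    (0,1) via x @ 1.4287  # hit
  → r_7 = 1.4287

ranges = [0.8696, 1.6800, 3.7477, 1.3395, 1.2009, 1.5935, 1.4287]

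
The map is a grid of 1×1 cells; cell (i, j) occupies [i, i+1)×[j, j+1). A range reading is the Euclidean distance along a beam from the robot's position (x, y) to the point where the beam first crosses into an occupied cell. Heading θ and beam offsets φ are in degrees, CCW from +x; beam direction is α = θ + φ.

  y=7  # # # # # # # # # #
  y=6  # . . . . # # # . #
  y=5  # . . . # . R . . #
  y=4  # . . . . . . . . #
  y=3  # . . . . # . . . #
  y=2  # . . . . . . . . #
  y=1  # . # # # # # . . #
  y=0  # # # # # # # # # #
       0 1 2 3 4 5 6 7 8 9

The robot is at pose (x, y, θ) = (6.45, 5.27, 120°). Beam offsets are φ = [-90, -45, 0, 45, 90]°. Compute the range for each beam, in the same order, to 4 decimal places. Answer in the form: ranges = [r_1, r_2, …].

ranges = [1.4600, 0.7558, 0.8429, 1.5012, 6.2931]

beam 1: φ=-90°, α=30°
  direction (0.8660, 0.5000); cell (6,5); t to first gridline: x 0.6351, y 1.4600 (then +1.1547 / +2.0000)
    (7,5) via x @ 0.6351
    (7,6) via y @ 1.4600  # hit
  → r_1 = 1.4600
beam 2: φ=-45°, α=75°
  direction (0.2588, 0.9659); cell (6,5); t to first gridline: x 2.1250, y 0.7558 (then +3.8637 / +1.0353)
    (6,6) via y @ 0.7558  # hit
  → r_2 = 0.7558
beam 3: φ=0°, α=120°
  direction (-0.5000, 0.8660); cell (6,5); t to first gridline: x 0.9000, y 0.8429 (then +2.0000 / +1.1547)
    (6,6) via y @ 0.8429  # hit
  → r_3 = 0.8429
beam 4: φ=45°, α=165°
  direction (-0.9659, 0.2588); cell (6,5); t to first gridline: x 0.4659, y 2.8205 (then +1.0353 / +3.8637)
    (5,5) via x @ 0.4659
    (4,5) via x @ 1.5012  # hit
  → r_4 = 1.5012
beam 5: φ=90°, α=210°
  direction (-0.8660, -0.5000); cell (6,5); t to first gridline: x 0.5196, y 0.5400 (then +1.1547 / +2.0000)
    (5,5) via x @ 0.5196
    (5,4) via y @ 0.5400
    (4,4) via x @ 1.6743
    (4,3) via y @ 2.5400
    (3,3) via x @ 2.8290
    (2,3) via x @ 3.9837
    (2,2) via y @ 4.5400
    (1,2) via x @ 5.1384
    (0,2) via x @ 6.2931  # hit
  → r_5 = 6.2931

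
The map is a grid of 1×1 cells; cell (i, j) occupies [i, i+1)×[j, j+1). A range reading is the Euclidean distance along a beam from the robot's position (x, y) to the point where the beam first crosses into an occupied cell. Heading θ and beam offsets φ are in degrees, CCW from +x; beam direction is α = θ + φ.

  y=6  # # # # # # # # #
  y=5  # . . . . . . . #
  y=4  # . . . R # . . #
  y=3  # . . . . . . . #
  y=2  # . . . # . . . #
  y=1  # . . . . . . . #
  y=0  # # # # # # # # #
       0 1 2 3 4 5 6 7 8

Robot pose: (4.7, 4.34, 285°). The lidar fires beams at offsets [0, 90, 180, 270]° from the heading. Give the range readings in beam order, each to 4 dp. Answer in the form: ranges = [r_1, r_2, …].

ranges = [3.4578, 0.3106, 1.7186, 3.8305]

beam 1: φ=0°, α=285°
  cosα=0.2588 sinα=-0.9659 | (4,4) | tMaxX 1.1591 tMaxY 0.3520 | tΔX 3.8637 tΔY 1.0353
    t=0.3520 [y] (4,3)
    t=1.1591 [x] (5,3)
    t=1.3873 [y] (5,2)
    t=2.4225 [y] (5,1)
    t=3.4578 [y] (5,0) — stop
  → r_1 = 3.4578
beam 2: φ=90°, α=15°
  cosα=0.9659 sinα=0.2588 | (4,4) | tMaxX 0.3106 tMaxY 2.5500 | tΔX 1.0353 tΔY 3.8637
    t=0.3106 [x] (5,4) — stop
  → r_2 = 0.3106
beam 3: φ=180°, α=105°
  cosα=-0.2588 sinα=0.9659 | (4,4) | tMaxX 2.7046 tMaxY 0.6833 | tΔX 3.8637 tΔY 1.0353
    t=0.6833 [y] (4,5)
    t=1.7186 [y] (4,6) — stop
  → r_3 = 1.7186
beam 4: φ=270°, α=195°
  cosα=-0.9659 sinα=-0.2588 | (4,4) | tMaxX 0.7247 tMaxY 1.3137 | tΔX 1.0353 tΔY 3.8637
    t=0.7247 [x] (3,4)
    t=1.3137 [y] (3,3)
    t=1.7600 [x] (2,3)
    t=2.7952 [x] (1,3)
    t=3.8305 [x] (0,3) — stop
  → r_4 = 3.8305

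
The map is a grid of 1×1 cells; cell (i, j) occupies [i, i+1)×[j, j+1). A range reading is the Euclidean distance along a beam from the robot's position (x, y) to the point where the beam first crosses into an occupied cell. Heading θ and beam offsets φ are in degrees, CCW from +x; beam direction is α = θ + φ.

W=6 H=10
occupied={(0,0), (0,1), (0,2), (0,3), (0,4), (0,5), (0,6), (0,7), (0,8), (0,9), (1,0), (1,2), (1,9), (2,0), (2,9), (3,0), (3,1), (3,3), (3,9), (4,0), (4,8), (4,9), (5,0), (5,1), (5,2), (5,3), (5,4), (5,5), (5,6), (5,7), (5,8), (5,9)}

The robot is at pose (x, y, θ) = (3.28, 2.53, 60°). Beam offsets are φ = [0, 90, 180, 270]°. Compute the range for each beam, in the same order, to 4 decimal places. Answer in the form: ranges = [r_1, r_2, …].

ranges = [0.5427, 2.6327, 1.7667, 1.9861]

beam 1: φ=0°, α=60°
  direction (0.5000, 0.8660); cell (3,2); t to first gridline: x 1.4400, y 0.5427 (then +2.0000 / +1.1547)
    (3,3) via y @ 0.5427  # hit
  → r_1 = 0.5427
beam 2: φ=90°, α=150°
  direction (-0.8660, 0.5000); cell (3,2); t to first gridline: x 0.3233, y 0.9400 (then +1.1547 / +2.0000)
    (2,2) via x @ 0.3233
    (2,3) via y @ 0.9400
    (1,3) via x @ 1.4780
    (0,3) via x @ 2.6327  # hit
  → r_2 = 2.6327
beam 3: φ=180°, α=240°
  direction (-0.5000, -0.8660); cell (3,2); t to first gridline: x 0.5600, y 0.6120 (then +2.0000 / +1.1547)
    (2,2) via x @ 0.5600
    (2,1) via y @ 0.6120
    (2,0) via y @ 1.7667  # hit
  → r_3 = 1.7667
beam 4: φ=270°, α=330°
  direction (0.8660, -0.5000); cell (3,2); t to first gridline: x 0.8314, y 1.0600 (then +1.1547 / +2.0000)
    (4,2) via x @ 0.8314
    (4,1) via y @ 1.0600
    (5,1) via x @ 1.9861  # hit
  → r_4 = 1.9861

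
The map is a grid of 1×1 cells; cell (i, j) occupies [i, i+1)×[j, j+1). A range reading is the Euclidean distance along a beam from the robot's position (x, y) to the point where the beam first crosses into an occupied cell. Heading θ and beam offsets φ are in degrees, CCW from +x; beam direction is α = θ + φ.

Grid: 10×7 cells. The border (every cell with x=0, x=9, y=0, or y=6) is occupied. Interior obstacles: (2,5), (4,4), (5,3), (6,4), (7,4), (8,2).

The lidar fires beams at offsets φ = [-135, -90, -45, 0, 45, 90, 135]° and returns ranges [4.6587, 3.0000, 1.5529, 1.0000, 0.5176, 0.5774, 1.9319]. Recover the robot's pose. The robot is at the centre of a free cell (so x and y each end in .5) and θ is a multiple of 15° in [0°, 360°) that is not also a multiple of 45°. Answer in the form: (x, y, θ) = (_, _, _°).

Candidates: 34 free-cell centres × 16 headings = 544 poses. Raycast each; keep the one whose scan matches to 4 dp.
  (7.5, 5.5, 120°): beam 1 = 1.5529 ≠ 4.6587 ✗
  (5.5, 2.5, 120°): beam 1 = 3.6235 ≠ 4.6587 ✗
  (5.5, 4.5, 345°): beam 1 = 0.5774 ≠ 4.6587 ✗
  (1.5, 4.5, 60°): beam 1 = 3.6235 ≠ 4.6587 ✗
  (3.5, 1.5, 105°): beam 1 = 1.0000 ≠ 4.6587 ✗
  …
  (2.5, 1.5, 210°): r_1=4.6587, r_2=3.0000, r_3=1.5529, r_4=1.0000, r_5=0.5176, r_6=0.5774, r_7=1.9319 — all match ✓
Unique over the lattice → pose = (2.5, 1.5, 210°).

(x, y, θ) = (2.5, 1.5, 210°)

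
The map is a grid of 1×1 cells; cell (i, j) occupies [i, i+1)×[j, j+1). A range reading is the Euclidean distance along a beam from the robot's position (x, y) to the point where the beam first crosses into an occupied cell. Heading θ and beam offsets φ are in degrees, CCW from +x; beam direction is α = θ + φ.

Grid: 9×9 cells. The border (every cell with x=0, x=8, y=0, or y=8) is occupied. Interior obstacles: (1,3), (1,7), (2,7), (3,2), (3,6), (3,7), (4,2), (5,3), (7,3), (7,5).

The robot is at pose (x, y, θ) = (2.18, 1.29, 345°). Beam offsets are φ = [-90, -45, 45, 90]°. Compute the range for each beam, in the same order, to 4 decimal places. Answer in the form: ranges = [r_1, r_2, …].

beam 1: φ=-90°, α=255°
  cosα=-0.2588 sinα=-0.9659 | (2,1) | tMaxX 0.6955 tMaxY 0.3002 | tΔX 3.8637 tΔY 1.0353
    t=0.3002 [y] (2,0) — stop
  → r_1 = 0.3002
beam 2: φ=-45°, α=300°
  cosα=0.5000 sinα=-0.8660 | (2,1) | tMaxX 1.6400 tMaxY 0.3349 | tΔX 2.0000 tΔY 1.1547
    t=0.3349 [y] (2,0) — stop
  → r_2 = 0.3349
beam 3: φ=45°, α=30°
  cosα=0.8660 sinα=0.5000 | (2,1) | tMaxX 0.9469 tMaxY 1.4200 | tΔX 1.1547 tΔY 2.0000
    t=0.9469 [x] (3,1)
    t=1.4200 [y] (3,2) — stop
  → r_3 = 1.4200
beam 4: φ=90°, α=75°
  cosα=0.2588 sinα=0.9659 | (2,1) | tMaxX 3.1682 tMaxY 0.7350 | tΔX 3.8637 tΔY 1.0353
    t=0.7350 [y] (2,2)
    t=1.7703 [y] (2,3)
    t=2.8056 [y] (2,4)
    t=3.1682 [x] (3,4)
    t=3.8409 [y] (3,5)
    t=4.8762 [y] (3,6) — stop
  → r_4 = 4.8762

ranges = [0.3002, 0.3349, 1.4200, 4.8762]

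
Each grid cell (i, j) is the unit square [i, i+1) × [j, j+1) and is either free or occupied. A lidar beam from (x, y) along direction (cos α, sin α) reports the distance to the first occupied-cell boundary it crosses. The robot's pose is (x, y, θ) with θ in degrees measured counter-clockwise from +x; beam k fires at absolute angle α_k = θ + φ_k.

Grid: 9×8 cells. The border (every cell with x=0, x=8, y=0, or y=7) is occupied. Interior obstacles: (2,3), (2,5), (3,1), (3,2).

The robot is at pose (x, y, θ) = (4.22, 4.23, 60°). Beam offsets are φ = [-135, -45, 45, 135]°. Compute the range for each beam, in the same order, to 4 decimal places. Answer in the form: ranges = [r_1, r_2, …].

ranges = [3.3439, 3.9133, 2.8677, 1.2630]

beam 1: φ=-135°, α=285°
  cosα=0.2588 sinα=-0.9659 | (4,4) | tMaxX 3.0137 tMaxY 0.2381 | tΔX 3.8637 tΔY 1.0353
    t=0.2381 [y] (4,3)
    t=1.2734 [y] (4,2)
    t=2.3087 [y] (4,1)
    t=3.0137 [x] (5,1)
    t=3.3439 [y] (5,0) — stop
  → r_1 = 3.3439
beam 2: φ=-45°, α=15°
  cosα=0.9659 sinα=0.2588 | (4,4) | tMaxX 0.8075 tMaxY 2.9751 | tΔX 1.0353 tΔY 3.8637
    t=0.8075 [x] (5,4)
    t=1.8428 [x] (6,4)
    t=2.8781 [x] (7,4)
    t=2.9751 [y] (7,5)
    t=3.9133 [x] (8,5) — stop
  → r_2 = 3.9133
beam 3: φ=45°, α=105°
  cosα=-0.2588 sinα=0.9659 | (4,4) | tMaxX 0.8500 tMaxY 0.7972 | tΔX 3.8637 tΔY 1.0353
    t=0.7972 [y] (4,5)
    t=0.8500 [x] (3,5)
    t=1.8324 [y] (3,6)
    t=2.8677 [y] (3,7) — stop
  → r_3 = 2.8677
beam 4: φ=135°, α=195°
  cosα=-0.9659 sinα=-0.2588 | (4,4) | tMaxX 0.2278 tMaxY 0.8887 | tΔX 1.0353 tΔY 3.8637
    t=0.2278 [x] (3,4)
    t=0.8887 [y] (3,3)
    t=1.2630 [x] (2,3) — stop
  → r_4 = 1.2630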